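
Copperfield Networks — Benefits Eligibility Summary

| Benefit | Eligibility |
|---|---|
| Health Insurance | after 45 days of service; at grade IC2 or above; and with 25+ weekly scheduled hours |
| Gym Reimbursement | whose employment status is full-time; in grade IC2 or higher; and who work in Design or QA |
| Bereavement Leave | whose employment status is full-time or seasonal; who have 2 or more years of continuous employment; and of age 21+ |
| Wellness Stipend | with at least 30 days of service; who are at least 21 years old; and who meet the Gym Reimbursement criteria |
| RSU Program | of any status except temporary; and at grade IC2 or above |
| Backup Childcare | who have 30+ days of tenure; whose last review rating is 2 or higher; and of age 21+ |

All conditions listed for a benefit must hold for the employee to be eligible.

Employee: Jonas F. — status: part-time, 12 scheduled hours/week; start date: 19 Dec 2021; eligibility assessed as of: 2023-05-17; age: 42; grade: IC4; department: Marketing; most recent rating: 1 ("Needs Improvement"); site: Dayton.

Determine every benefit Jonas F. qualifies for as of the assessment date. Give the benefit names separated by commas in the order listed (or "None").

RSU Program

Service from 19 Dec 2021 to 2023-05-17: 514 days.
Health Insurance — service 514 days ≥ 45 days ✓; grade IC4 ≥ IC2 ✓; 12 hrs/wk < 25 ✗ → not eligible.
Gym Reimbursement — status part-time ✗ (requires full-time) → not eligible.
Bereavement Leave — status part-time ✗ (requires full-time or seasonal) → not eligible.
Wellness Stipend — service 514 days ≥ 30 days ✓; age 42 ≥ 21 ✓; not eligible for Gym Reimbursement ✗ → not eligible.
RSU Program — status part-time ✓ (not excluded); grade IC4 ≥ IC2 ✓ → eligible.
Backup Childcare — service 514 days ≥ 30 days ✓; rating 1 < 2 ✗ → not eligible.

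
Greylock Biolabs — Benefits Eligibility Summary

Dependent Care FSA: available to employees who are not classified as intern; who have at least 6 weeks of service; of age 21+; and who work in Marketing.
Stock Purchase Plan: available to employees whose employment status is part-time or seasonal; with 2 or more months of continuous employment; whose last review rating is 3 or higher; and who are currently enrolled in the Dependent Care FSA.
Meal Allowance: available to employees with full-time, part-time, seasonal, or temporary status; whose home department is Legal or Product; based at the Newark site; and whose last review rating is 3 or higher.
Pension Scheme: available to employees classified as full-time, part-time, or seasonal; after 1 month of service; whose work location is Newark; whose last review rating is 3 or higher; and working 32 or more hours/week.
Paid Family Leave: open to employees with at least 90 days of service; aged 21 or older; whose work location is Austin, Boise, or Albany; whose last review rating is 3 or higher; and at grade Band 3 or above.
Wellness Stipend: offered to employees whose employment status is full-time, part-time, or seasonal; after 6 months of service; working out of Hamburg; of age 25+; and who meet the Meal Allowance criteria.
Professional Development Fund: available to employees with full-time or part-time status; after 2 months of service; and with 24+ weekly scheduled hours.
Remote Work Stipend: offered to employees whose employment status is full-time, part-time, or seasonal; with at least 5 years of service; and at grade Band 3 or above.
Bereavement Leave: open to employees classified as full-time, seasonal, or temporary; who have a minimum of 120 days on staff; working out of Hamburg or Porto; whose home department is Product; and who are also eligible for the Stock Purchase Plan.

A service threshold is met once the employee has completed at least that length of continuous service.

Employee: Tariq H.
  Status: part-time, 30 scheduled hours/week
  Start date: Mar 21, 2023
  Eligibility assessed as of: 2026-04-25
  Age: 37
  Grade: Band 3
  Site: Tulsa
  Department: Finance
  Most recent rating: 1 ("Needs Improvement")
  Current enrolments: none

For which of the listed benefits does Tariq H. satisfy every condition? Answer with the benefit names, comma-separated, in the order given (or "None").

Service from Mar 21, 2023 to 2026-04-25: 1131 days.
Dependent Care FSA — status part-time ✓ (not excluded); service 1131 days ≥ 6 weeks (≈42 days) ✓; age 37 ≥ 21 ✓; dept Finance ✗ → not eligible.
Stock Purchase Plan — status part-time ✓; service 1131 days ≥ 2 months (≈60 days) ✓; rating 1 < 3 ✗ → not eligible.
Meal Allowance — status part-time ✓; dept Finance ✗ → not eligible.
Pension Scheme — status part-time ✓; service 1131 days ≥ 1 month (≈30 days) ✓; site Tulsa ✗ (not Newark) → not eligible.
Paid Family Leave — service 1131 days ≥ 90 days ✓; age 37 ≥ 21 ✓; site Tulsa ✗ (not Austin, Boise, or Albany) → not eligible.
Wellness Stipend — status part-time ✓; service 1131 days ≥ 6 months (≈180 days) ✓; site Tulsa ✗ (not Hamburg) → not eligible.
Professional Development Fund — status part-time ✓; service 1131 days ≥ 2 months (≈60 days) ✓; 30 hrs/wk ≥ 24 ✓ → eligible.
Remote Work Stipend — status part-time ✓; service 1131 days < 5 years (≈1825 days) ✗ → not eligible.
Bereavement Leave — status part-time ✗ (requires full-time, seasonal, or temporary) → not eligible.

Professional Development Fund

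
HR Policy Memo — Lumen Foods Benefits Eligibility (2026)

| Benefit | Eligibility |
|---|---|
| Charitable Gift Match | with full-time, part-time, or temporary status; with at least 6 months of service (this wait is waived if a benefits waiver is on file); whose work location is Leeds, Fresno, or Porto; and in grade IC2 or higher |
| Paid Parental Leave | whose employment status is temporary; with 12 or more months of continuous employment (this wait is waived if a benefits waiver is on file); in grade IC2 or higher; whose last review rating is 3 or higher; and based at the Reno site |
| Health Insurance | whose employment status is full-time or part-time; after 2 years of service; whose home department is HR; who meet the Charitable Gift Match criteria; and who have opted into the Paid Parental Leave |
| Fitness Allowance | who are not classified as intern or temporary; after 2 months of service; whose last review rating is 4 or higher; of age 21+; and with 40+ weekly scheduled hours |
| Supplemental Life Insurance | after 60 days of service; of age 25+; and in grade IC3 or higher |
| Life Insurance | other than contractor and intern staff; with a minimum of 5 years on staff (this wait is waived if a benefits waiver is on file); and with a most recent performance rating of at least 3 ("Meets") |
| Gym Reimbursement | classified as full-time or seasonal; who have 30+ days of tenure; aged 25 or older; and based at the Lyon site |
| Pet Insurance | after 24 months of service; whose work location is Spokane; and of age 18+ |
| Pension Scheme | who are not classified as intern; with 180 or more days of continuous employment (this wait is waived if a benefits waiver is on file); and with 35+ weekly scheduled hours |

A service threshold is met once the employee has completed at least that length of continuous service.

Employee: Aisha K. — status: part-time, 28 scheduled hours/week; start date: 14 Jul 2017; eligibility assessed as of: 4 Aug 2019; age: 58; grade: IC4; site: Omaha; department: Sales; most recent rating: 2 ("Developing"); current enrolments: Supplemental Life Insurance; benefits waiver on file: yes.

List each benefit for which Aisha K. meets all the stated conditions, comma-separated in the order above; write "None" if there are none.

Service from 14 Jul 2017 to 4 Aug 2019: 751 days.
Charitable Gift Match — status part-time ✓; benefits waiver on file ✓; site Omaha ✗ (not Leeds, Fresno, or Porto) → not eligible.
Paid Parental Leave — status part-time ✗ (requires temporary) → not eligible.
Health Insurance — status part-time ✓; service 751 days ≥ 2 years (≈730 days) ✓; dept Sales ✗ → not eligible.
Fitness Allowance — status part-time ✓ (not excluded); service 751 days ≥ 2 months (≈60 days) ✓; rating 2 < 4 ✗ → not eligible.
Supplemental Life Insurance — service 751 days ≥ 60 days ✓; age 58 ≥ 25 ✓; grade IC4 ≥ IC3 ✓ → eligible.
Life Insurance — status part-time ✓ (not excluded); benefits waiver on file ✓; rating 2 < 3 ✗ → not eligible.
Gym Reimbursement — status part-time ✗ (requires full-time or seasonal) → not eligible.
Pet Insurance — service 751 days ≥ 24 months (≈720 days) ✓; site Omaha ✗ (not Spokane) → not eligible.
Pension Scheme — status part-time ✓ (not excluded); benefits waiver on file ✓; 28 hrs/wk < 35 ✗ → not eligible.

Supplemental Life Insurance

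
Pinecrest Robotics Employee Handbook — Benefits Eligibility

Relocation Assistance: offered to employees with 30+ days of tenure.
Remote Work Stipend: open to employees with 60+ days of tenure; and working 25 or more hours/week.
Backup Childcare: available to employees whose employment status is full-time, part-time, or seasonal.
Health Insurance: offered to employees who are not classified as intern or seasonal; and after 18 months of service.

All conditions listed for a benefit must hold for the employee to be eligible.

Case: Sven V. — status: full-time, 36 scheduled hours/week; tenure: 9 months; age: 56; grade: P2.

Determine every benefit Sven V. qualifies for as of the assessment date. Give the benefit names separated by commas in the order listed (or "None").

Relocation Assistance, Remote Work Stipend, Backup Childcare

Relocation Assistance — service 9 months ≥ 30 days ✓ → eligible.
Remote Work Stipend — service 9 months ≥ 60 days ✓; 36 hrs/wk ≥ 25 ✓ → eligible.
Backup Childcare — status full-time ✓ → eligible.
Health Insurance — status full-time ✓ (not excluded); service 9 months < 18 months ✗ → not eligible.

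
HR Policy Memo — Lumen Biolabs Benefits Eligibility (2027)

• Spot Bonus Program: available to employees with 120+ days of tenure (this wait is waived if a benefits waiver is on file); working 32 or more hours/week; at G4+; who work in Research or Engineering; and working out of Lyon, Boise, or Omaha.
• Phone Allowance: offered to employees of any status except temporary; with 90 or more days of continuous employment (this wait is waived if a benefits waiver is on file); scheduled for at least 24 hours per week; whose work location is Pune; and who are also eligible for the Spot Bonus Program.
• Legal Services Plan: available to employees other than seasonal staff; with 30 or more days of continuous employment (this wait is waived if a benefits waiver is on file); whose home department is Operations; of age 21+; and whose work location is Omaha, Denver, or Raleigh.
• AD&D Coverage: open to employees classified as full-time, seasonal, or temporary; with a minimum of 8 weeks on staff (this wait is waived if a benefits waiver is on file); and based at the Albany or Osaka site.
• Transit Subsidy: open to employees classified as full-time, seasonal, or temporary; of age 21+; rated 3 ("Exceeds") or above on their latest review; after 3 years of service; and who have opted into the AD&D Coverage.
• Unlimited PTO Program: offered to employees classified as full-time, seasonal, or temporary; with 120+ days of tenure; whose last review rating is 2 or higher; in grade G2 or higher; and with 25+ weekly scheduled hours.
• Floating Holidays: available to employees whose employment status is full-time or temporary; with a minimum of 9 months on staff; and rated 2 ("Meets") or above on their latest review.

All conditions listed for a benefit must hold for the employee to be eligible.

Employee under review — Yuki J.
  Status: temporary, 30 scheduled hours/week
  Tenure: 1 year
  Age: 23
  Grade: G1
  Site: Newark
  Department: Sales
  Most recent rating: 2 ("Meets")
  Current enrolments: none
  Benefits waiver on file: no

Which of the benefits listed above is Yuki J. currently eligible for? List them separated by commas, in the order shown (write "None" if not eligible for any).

Floating Holidays

Spot Bonus Program — no waiver, service 1 year ≥ 120 days ✓; 30 hrs/wk < 32 ✗ → not eligible.
Phone Allowance — status temporary ✗ (excluded) → not eligible.
Legal Services Plan — status temporary ✓ (not excluded); no waiver, service 1 year ≥ 30 days ✓; dept Sales ✗ → not eligible.
AD&D Coverage — status temporary ✓; no waiver, service 1 year ≥ 8 weeks (≈56 days) ✓; site Newark ✗ (not Albany or Osaka) → not eligible.
Transit Subsidy — status temporary ✓; age 23 ≥ 21 ✓; rating 2 < 3 ✗ → not eligible.
Unlimited PTO Program — status temporary ✓; service 1 year ≥ 120 days ✓; rating 2 ≥ 2 ✓; grade G1 < G2 ✗ → not eligible.
Floating Holidays — status temporary ✓; service 1 year ≥ 9 months (≈270 days) ✓; rating 2 ≥ 2 ✓ → eligible.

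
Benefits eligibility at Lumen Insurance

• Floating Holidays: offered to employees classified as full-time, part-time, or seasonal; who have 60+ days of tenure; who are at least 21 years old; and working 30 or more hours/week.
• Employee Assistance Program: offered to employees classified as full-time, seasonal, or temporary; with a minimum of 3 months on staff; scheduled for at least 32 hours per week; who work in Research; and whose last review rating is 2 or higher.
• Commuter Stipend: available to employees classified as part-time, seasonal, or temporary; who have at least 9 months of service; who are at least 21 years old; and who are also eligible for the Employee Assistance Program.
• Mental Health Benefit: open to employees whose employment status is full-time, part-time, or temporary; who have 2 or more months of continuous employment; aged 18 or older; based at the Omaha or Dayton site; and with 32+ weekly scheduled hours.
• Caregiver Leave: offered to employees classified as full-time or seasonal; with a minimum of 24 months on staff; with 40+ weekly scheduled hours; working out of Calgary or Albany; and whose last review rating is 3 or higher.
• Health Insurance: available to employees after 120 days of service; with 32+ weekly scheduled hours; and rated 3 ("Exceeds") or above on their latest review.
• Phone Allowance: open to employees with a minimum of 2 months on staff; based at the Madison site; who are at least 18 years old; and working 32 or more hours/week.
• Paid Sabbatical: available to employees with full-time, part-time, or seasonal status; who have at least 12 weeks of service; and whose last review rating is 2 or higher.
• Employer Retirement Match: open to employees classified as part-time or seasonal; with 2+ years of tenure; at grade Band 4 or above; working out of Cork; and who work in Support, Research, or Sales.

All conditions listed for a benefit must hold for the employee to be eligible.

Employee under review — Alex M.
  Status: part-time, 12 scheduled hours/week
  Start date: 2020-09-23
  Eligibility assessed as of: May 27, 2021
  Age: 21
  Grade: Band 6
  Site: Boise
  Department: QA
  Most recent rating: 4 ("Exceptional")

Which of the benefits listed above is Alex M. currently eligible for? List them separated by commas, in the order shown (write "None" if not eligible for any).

Paid Sabbatical

Service from 2020-09-23 to May 27, 2021: 246 days.
Floating Holidays — status part-time ✓; service 246 days ≥ 60 days ✓; age 21 ≥ 21 ✓; 12 hrs/wk < 30 ✗ → not eligible.
Employee Assistance Program — status part-time ✗ (requires full-time, seasonal, or temporary) → not eligible.
Commuter Stipend — status part-time ✓; service 246 days < 9 months (≈270 days) ✗ → not eligible.
Mental Health Benefit — status part-time ✓; service 246 days ≥ 2 months (≈60 days) ✓; age 21 ≥ 18 ✓; site Boise ✗ (not Omaha or Dayton) → not eligible.
Caregiver Leave — status part-time ✗ (requires full-time or seasonal) → not eligible.
Health Insurance — service 246 days ≥ 120 days ✓; 12 hrs/wk < 32 ✗ → not eligible.
Phone Allowance — service 246 days ≥ 2 months (≈60 days) ✓; site Boise ✗ (not Madison) → not eligible.
Paid Sabbatical — status part-time ✓; service 246 days ≥ 12 weeks (≈84 days) ✓; rating 4 ≥ 2 ✓ → eligible.
Employer Retirement Match — status part-time ✓; service 246 days < 2 years (≈730 days) ✗ → not eligible.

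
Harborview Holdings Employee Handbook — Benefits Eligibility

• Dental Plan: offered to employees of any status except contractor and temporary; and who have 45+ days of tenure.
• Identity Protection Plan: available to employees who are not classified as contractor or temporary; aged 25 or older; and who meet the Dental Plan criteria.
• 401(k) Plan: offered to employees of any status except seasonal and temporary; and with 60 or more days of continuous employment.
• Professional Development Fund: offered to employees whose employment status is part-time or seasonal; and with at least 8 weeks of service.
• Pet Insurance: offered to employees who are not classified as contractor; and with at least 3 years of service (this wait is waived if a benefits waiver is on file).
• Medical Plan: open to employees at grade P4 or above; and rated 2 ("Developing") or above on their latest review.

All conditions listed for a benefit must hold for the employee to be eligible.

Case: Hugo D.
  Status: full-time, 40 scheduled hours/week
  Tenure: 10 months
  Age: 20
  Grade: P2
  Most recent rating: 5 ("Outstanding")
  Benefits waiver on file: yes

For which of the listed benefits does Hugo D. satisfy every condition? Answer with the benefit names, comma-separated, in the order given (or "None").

Dental Plan, 401(k) Plan, Pet Insurance

Dental Plan — status full-time ✓ (not excluded); service 10 months ≥ 45 days ✓ → eligible.
Identity Protection Plan — status full-time ✓ (not excluded); age 20 < 25 ✗ → not eligible.
401(k) Plan — status full-time ✓ (not excluded); service 10 months ≥ 60 days ✓ → eligible.
Professional Development Fund — status full-time ✗ (requires part-time or seasonal) → not eligible.
Pet Insurance — status full-time ✓ (not excluded); benefits waiver on file ✓ → eligible.
Medical Plan — grade P2 < P4 ✗ → not eligible.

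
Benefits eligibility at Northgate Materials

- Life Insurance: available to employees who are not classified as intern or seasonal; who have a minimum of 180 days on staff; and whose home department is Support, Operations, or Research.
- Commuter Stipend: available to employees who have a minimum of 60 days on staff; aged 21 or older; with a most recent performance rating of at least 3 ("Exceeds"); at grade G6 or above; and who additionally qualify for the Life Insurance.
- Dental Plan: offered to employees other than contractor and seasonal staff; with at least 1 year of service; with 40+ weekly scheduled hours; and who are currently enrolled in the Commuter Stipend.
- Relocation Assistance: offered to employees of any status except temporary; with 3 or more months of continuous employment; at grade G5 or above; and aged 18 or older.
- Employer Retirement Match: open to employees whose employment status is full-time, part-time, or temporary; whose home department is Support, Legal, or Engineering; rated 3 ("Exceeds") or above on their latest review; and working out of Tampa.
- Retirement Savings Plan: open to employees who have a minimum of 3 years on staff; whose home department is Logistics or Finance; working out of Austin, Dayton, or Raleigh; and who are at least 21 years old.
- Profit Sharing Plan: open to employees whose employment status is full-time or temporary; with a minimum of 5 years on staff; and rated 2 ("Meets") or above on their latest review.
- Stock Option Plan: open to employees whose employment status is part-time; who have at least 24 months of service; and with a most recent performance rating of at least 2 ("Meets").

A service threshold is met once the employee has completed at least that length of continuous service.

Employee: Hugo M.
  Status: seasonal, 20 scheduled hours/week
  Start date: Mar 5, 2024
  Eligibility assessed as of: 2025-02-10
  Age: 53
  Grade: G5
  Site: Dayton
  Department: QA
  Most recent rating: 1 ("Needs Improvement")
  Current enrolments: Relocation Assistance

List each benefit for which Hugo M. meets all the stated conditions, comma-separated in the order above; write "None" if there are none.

Relocation Assistance

Service from Mar 5, 2024 to 2025-02-10: 342 days.
Life Insurance — status seasonal ✗ (excluded) → not eligible.
Commuter Stipend — service 342 days ≥ 60 days ✓; age 53 ≥ 21 ✓; rating 1 < 3 ✗ → not eligible.
Dental Plan — status seasonal ✗ (excluded) → not eligible.
Relocation Assistance — status seasonal ✓ (not excluded); service 342 days ≥ 3 months (≈90 days) ✓; grade G5 ≥ G5 ✓; age 53 ≥ 18 ✓ → eligible.
Employer Retirement Match — status seasonal ✗ (requires full-time, part-time, or temporary) → not eligible.
Retirement Savings Plan — service 342 days < 3 years (≈1095 days) ✗ → not eligible.
Profit Sharing Plan — status seasonal ✗ (requires full-time or temporary) → not eligible.
Stock Option Plan — status seasonal ✗ (requires part-time) → not eligible.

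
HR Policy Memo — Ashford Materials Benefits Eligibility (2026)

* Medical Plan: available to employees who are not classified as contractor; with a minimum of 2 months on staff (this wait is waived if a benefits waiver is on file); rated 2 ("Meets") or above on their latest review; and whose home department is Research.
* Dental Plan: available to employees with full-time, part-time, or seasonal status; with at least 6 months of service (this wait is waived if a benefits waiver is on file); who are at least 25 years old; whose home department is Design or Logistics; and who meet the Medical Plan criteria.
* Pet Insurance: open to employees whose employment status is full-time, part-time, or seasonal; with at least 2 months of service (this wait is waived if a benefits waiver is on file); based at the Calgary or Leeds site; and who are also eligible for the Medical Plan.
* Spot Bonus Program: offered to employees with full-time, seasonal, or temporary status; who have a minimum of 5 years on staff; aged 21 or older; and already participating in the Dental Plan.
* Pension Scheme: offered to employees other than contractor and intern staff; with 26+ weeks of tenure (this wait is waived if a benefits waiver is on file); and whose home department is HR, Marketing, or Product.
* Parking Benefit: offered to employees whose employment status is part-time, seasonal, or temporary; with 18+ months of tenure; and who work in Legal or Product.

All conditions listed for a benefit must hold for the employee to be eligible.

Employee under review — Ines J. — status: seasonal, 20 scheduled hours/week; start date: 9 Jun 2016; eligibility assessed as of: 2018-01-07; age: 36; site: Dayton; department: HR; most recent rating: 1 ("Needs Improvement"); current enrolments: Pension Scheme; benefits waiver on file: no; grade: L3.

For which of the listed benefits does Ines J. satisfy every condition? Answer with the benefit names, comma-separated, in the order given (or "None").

Service from 9 Jun 2016 to 2018-01-07: 577 days.
Medical Plan — status seasonal ✓ (not excluded); no waiver, service 577 days ≥ 2 months (≈60 days) ✓; rating 1 < 2 ✗ → not eligible.
Dental Plan — status seasonal ✓; no waiver, service 577 days ≥ 6 months (≈180 days) ✓; age 36 ≥ 25 ✓; dept HR ✗ → not eligible.
Pet Insurance — status seasonal ✓; no waiver, service 577 days ≥ 2 months (≈60 days) ✓; site Dayton ✗ (not Calgary or Leeds) → not eligible.
Spot Bonus Program — status seasonal ✓; service 577 days < 5 years (≈1825 days) ✗ → not eligible.
Pension Scheme — status seasonal ✓ (not excluded); no waiver, service 577 days ≥ 26 weeks (≈182 days) ✓; dept HR ✓ → eligible.
Parking Benefit — status seasonal ✓; service 577 days ≥ 18 months (≈540 days) ✓; dept HR ✗ → not eligible.

Pension Scheme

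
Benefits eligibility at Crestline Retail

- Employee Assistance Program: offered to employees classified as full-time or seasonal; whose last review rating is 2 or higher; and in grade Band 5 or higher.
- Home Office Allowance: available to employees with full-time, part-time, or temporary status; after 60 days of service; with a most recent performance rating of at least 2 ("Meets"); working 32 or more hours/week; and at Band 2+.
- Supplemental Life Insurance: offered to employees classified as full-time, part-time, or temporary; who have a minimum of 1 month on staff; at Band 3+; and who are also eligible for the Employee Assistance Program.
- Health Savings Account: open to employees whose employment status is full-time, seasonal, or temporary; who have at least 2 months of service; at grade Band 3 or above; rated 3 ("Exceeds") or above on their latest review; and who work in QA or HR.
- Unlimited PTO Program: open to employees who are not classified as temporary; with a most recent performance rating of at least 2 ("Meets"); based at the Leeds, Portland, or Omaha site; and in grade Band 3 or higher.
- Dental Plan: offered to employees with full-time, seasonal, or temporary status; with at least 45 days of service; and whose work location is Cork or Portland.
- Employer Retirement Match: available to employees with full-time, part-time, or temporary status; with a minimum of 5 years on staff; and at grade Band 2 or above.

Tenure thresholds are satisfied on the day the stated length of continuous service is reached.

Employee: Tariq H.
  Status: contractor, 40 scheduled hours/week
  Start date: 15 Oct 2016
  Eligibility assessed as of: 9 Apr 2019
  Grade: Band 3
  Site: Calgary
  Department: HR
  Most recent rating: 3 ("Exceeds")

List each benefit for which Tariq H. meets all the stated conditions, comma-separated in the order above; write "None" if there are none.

None

Service from 15 Oct 2016 to 9 Apr 2019: 906 days.
Employee Assistance Program — status contractor ✗ (requires full-time or seasonal) → not eligible.
Home Office Allowance — status contractor ✗ (requires full-time, part-time, or temporary) → not eligible.
Supplemental Life Insurance — status contractor ✗ (requires full-time, part-time, or temporary) → not eligible.
Health Savings Account — status contractor ✗ (requires full-time, seasonal, or temporary) → not eligible.
Unlimited PTO Program — status contractor ✓ (not excluded); rating 3 ≥ 2 ✓; site Calgary ✗ (not Leeds, Portland, or Omaha) → not eligible.
Dental Plan — status contractor ✗ (requires full-time, seasonal, or temporary) → not eligible.
Employer Retirement Match — status contractor ✗ (requires full-time, part-time, or temporary) → not eligible.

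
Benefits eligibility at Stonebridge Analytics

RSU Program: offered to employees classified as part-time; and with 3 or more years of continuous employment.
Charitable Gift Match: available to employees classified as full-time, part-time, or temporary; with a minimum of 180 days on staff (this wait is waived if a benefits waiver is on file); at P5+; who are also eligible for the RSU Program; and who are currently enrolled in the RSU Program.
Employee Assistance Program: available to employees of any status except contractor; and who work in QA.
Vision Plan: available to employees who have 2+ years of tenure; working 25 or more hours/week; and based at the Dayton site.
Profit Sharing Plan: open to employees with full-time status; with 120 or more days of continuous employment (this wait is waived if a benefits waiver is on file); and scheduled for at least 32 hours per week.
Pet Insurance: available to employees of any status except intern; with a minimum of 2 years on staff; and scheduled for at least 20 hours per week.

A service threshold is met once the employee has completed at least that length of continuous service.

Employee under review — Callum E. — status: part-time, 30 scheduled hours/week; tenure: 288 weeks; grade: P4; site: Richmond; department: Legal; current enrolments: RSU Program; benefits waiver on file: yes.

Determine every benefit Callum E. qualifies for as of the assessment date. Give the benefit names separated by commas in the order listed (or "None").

RSU Program, Pet Insurance

RSU Program — status part-time ✓; service 288 weeks ≥ 3 years (≈1095 days) ✓ → eligible.
Charitable Gift Match — status part-time ✓; benefits waiver on file ✓; grade P4 < P5 ✗ → not eligible.
Employee Assistance Program — status part-time ✓ (not excluded); dept Legal ✗ → not eligible.
Vision Plan — service 288 weeks ≥ 2 years (≈730 days) ✓; 30 hrs/wk ≥ 25 ✓; site Richmond ✗ (not Dayton) → not eligible.
Profit Sharing Plan — status part-time ✗ (requires full-time) → not eligible.
Pet Insurance — status part-time ✓ (not excluded); service 288 weeks ≥ 2 years (≈730 days) ✓; 30 hrs/wk ≥ 20 ✓ → eligible.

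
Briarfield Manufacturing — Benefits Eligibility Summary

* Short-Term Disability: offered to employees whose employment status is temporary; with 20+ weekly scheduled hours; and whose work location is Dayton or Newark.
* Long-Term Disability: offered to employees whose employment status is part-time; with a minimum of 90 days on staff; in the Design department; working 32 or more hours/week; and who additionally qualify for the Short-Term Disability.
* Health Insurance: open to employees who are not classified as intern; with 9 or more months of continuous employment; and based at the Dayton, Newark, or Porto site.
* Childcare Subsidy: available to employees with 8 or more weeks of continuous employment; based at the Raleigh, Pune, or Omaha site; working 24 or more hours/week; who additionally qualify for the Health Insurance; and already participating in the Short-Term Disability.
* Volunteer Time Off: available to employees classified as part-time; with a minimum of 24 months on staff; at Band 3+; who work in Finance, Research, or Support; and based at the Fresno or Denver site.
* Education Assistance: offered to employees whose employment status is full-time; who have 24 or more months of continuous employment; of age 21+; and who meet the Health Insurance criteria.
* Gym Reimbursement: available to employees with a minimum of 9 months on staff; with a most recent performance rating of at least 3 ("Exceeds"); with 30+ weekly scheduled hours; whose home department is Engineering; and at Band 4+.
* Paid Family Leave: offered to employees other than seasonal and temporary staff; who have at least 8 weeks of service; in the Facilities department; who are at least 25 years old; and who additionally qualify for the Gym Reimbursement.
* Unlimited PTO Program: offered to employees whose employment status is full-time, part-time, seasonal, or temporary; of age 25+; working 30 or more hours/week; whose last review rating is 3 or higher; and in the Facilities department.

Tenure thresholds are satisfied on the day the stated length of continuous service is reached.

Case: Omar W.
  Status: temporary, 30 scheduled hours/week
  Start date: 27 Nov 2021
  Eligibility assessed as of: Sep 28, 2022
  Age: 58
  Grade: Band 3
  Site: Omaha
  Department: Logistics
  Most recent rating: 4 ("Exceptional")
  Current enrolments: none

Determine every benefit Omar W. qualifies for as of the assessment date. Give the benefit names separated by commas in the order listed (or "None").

None

Service from 27 Nov 2021 to Sep 28, 2022: 305 days.
Short-Term Disability — status temporary ✓; 30 hrs/wk ≥ 20 ✓; site Omaha ✗ (not Dayton or Newark) → not eligible.
Long-Term Disability — status temporary ✗ (requires part-time) → not eligible.
Health Insurance — status temporary ✓ (not excluded); service 305 days ≥ 9 months (≈270 days) ✓; site Omaha ✗ (not Dayton, Newark, or Porto) → not eligible.
Childcare Subsidy — service 305 days ≥ 8 weeks (≈56 days) ✓; site Omaha ✓; 30 hrs/wk ≥ 24 ✓; not eligible for Health Insurance ✗ → not eligible.
Volunteer Time Off — status temporary ✗ (requires part-time) → not eligible.
Education Assistance — status temporary ✗ (requires full-time) → not eligible.
Gym Reimbursement — service 305 days ≥ 9 months (≈270 days) ✓; rating 4 ≥ 3 ✓; 30 hrs/wk ≥ 30 ✓; dept Logistics ✗ → not eligible.
Paid Family Leave — status temporary ✗ (excluded) → not eligible.
Unlimited PTO Program — status temporary ✓; age 58 ≥ 25 ✓; 30 hrs/wk ≥ 30 ✓; rating 4 ≥ 3 ✓; dept Logistics ✗ → not eligible.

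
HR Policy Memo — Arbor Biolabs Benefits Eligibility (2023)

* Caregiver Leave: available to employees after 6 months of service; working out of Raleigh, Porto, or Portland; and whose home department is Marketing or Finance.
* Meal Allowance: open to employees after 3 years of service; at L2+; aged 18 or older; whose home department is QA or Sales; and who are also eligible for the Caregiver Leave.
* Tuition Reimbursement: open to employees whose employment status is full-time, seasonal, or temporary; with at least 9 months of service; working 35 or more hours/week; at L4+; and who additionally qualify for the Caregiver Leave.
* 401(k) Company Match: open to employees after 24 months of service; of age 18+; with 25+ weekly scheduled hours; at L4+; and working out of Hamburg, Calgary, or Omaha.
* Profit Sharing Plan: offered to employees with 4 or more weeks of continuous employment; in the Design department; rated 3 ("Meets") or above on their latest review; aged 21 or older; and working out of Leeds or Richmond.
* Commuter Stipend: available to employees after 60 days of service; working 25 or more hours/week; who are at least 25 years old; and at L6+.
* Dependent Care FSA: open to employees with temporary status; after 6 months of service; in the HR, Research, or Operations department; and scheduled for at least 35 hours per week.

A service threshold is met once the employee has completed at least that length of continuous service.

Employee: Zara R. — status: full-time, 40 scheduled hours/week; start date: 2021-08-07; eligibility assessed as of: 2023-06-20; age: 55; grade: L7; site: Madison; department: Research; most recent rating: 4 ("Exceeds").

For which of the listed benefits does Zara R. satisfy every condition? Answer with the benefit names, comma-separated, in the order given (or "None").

Commuter Stipend

Service from 2021-08-07 to 2023-06-20: 682 days.
Caregiver Leave — service 682 days ≥ 6 months (≈180 days) ✓; site Madison ✗ (not Raleigh, Porto, or Portland) → not eligible.
Meal Allowance — service 682 days < 3 years (≈1095 days) ✗ → not eligible.
Tuition Reimbursement — status full-time ✓; service 682 days ≥ 9 months (≈270 days) ✓; 40 hrs/wk ≥ 35 ✓; grade L7 ≥ L4 ✓; not eligible for Caregiver Leave ✗ → not eligible.
401(k) Company Match — service 682 days < 24 months (≈720 days) ✗ → not eligible.
Profit Sharing Plan — service 682 days ≥ 4 weeks (≈28 days) ✓; dept Research ✗ → not eligible.
Commuter Stipend — service 682 days ≥ 60 days ✓; 40 hrs/wk ≥ 25 ✓; age 55 ≥ 25 ✓; grade L7 ≥ L6 ✓ → eligible.
Dependent Care FSA — status full-time ✗ (requires temporary) → not eligible.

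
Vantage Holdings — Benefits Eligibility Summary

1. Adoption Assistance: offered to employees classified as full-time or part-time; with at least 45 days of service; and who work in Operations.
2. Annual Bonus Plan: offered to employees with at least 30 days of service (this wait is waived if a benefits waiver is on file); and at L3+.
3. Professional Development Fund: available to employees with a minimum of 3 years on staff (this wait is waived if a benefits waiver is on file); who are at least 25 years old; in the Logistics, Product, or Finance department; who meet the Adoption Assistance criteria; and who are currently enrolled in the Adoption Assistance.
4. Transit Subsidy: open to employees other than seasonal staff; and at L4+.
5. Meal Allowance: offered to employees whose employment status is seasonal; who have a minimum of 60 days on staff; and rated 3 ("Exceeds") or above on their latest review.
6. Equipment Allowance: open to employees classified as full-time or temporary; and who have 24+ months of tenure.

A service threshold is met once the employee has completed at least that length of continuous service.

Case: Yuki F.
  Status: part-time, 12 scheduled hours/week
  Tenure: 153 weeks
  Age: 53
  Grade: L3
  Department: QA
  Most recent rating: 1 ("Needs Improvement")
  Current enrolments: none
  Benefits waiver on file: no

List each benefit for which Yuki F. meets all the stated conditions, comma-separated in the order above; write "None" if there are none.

Annual Bonus Plan

Adoption Assistance — status part-time ✓; service 153 weeks ≥ 45 days ✓; dept QA ✗ → not eligible.
Annual Bonus Plan — no waiver, service 153 weeks ≥ 30 days ✓; grade L3 ≥ L3 ✓ → eligible.
Professional Development Fund — no waiver, service 153 weeks < 3 years (≈1095 days) ✗ → not eligible.
Transit Subsidy — status part-time ✓ (not excluded); grade L3 < L4 ✗ → not eligible.
Meal Allowance — status part-time ✗ (requires seasonal) → not eligible.
Equipment Allowance — status part-time ✗ (requires full-time or temporary) → not eligible.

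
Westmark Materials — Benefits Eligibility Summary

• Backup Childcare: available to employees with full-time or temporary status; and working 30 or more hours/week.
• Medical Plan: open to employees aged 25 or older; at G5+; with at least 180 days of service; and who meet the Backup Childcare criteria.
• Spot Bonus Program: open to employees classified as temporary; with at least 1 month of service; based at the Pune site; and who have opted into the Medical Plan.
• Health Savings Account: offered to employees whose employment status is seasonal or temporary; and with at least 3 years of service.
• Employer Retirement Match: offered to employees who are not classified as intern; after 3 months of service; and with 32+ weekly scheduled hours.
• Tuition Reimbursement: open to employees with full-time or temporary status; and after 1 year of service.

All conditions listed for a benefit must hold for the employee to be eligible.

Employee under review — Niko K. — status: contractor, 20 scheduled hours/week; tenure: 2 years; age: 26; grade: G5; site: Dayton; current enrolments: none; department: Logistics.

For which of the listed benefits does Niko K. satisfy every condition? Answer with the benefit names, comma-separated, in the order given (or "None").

None

Backup Childcare — status contractor ✗ (requires full-time or temporary) → not eligible.
Medical Plan — age 26 ≥ 25 ✓; grade G5 ≥ G5 ✓; service 2 years ≥ 180 days ✓; not eligible for Backup Childcare ✗ → not eligible.
Spot Bonus Program — status contractor ✗ (requires temporary) → not eligible.
Health Savings Account — status contractor ✗ (requires seasonal or temporary) → not eligible.
Employer Retirement Match — status contractor ✓ (not excluded); service 2 years ≥ 3 months (≈90 days) ✓; 20 hrs/wk < 32 ✗ → not eligible.
Tuition Reimbursement — status contractor ✗ (requires full-time or temporary) → not eligible.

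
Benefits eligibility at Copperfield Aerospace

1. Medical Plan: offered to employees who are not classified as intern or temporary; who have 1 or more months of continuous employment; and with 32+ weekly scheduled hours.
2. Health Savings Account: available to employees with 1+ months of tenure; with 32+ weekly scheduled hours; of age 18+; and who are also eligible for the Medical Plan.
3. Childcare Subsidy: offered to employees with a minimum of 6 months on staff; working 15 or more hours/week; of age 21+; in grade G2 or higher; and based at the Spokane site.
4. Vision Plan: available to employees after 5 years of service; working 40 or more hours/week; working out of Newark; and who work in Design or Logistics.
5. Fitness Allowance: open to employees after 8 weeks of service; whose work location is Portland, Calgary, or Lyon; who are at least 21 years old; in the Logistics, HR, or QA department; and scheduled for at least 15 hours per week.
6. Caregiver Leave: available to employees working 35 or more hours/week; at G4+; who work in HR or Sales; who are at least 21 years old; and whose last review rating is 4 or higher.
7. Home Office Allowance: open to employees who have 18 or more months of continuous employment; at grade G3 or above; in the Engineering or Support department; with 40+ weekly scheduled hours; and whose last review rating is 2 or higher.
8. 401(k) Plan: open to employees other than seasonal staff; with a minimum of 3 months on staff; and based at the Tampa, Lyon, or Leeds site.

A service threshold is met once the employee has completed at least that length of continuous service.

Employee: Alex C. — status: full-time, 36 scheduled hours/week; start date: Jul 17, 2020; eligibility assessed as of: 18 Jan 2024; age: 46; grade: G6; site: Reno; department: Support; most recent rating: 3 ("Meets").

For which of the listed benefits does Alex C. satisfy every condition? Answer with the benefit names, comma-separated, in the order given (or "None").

Service from Jul 17, 2020 to 18 Jan 2024: 1280 days.
Medical Plan — status full-time ✓ (not excluded); service 1280 days ≥ 1 month (≈30 days) ✓; 36 hrs/wk ≥ 32 ✓ → eligible.
Health Savings Account — service 1280 days ≥ 1 month (≈30 days) ✓; 36 hrs/wk ≥ 32 ✓; age 46 ≥ 18 ✓; eligible for Medical Plan ✓ → eligible.
Childcare Subsidy — service 1280 days ≥ 6 months (≈180 days) ✓; 36 hrs/wk ≥ 15 ✓; age 46 ≥ 21 ✓; grade G6 ≥ G2 ✓; site Reno ✗ (not Spokane) → not eligible.
Vision Plan — service 1280 days < 5 years (≈1825 days) ✗ → not eligible.
Fitness Allowance — service 1280 days ≥ 8 weeks (≈56 days) ✓; site Reno ✗ (not Portland, Calgary, or Lyon) → not eligible.
Caregiver Leave — 36 hrs/wk ≥ 35 ✓; grade G6 ≥ G4 ✓; dept Support ✗ → not eligible.
Home Office Allowance — service 1280 days ≥ 18 months (≈540 days) ✓; grade G6 ≥ G3 ✓; dept Support ✓; 36 hrs/wk < 40 ✗ → not eligible.
401(k) Plan — status full-time ✓ (not excluded); service 1280 days ≥ 3 months (≈90 days) ✓; site Reno ✗ (not Tampa, Lyon, or Leeds) → not eligible.

Medical Plan, Health Savings Account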